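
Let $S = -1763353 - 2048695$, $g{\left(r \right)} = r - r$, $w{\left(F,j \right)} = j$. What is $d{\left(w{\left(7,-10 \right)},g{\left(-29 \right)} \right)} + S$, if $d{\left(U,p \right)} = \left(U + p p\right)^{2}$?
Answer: $-3811948$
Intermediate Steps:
$g{\left(r \right)} = 0$
$d{\left(U,p \right)} = \left(U + p^{2}\right)^{2}$
$S = -3812048$ ($S = -1763353 - 2048695 = -3812048$)
$d{\left(w{\left(7,-10 \right)},g{\left(-29 \right)} \right)} + S = \left(-10 + 0^{2}\right)^{2} - 3812048 = \left(-10 + 0\right)^{2} - 3812048 = \left(-10\right)^{2} - 3812048 = 100 - 3812048 = -3811948$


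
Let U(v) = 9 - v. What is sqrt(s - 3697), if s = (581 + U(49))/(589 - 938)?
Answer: I*sqrt(450487106)/349 ≈ 60.816*I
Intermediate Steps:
s = -541/349 (s = (581 + (9 - 1*49))/(589 - 938) = (581 + (9 - 49))/(-349) = (581 - 40)*(-1/349) = 541*(-1/349) = -541/349 ≈ -1.5501)
sqrt(s - 3697) = sqrt(-541/349 - 3697) = sqrt(-1290794/349) = I*sqrt(450487106)/349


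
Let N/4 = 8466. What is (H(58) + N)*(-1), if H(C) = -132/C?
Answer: -981990/29 ≈ -33862.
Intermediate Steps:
N = 33864 (N = 4*8466 = 33864)
(H(58) + N)*(-1) = (-132/58 + 33864)*(-1) = (-132*1/58 + 33864)*(-1) = (-66/29 + 33864)*(-1) = (981990/29)*(-1) = -981990/29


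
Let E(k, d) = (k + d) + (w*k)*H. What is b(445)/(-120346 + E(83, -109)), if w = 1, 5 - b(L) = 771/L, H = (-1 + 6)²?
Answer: -1454/52642165 ≈ -2.7620e-5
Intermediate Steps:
H = 25 (H = 5² = 25)
b(L) = 5 - 771/L
E(k, d) = d + 26*k (E(k, d) = (k + d) + (1*k)*25 = (d + k) + k*25 = (d + k) + 25*k = d + 26*k)
b(445)/(-120346 + E(83, -109)) = (5 - 771/445)/(-120346 + (-109 + 26*83)) = (5 - 771*1/445)/(-120346 + (-109 + 2158)) = (5 - 771/445)/(-120346 + 2049) = (1454/445)/(-118297) = (1454/445)*(-1/118297) = -1454/52642165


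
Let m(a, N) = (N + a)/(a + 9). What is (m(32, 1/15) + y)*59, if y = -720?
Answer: -26096821/615 ≈ -42434.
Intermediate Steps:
m(a, N) = (N + a)/(9 + a)
(m(32, 1/15) + y)*59 = ((1/15 + 32)/(9 + 32) - 720)*59 = ((1/15 + 32)/41 - 720)*59 = ((1/41)*(481/15) - 720)*59 = (481/615 - 720)*59 = -442319/615*59 = -26096821/615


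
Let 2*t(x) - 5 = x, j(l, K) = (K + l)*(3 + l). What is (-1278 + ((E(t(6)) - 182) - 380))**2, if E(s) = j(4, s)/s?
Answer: 404291449/121 ≈ 3.3413e+6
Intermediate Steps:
j(l, K) = (3 + l)*(K + l)
t(x) = 5/2 + x/2
E(s) = (28 + 7*s)/s (E(s) = (4**2 + 3*s + 3*4 + s*4)/s = (16 + 3*s + 12 + 4*s)/s = (28 + 7*s)/s)
(-1278 + ((E(t(6)) - 182) - 380))**2 = (-1278 + (((7 + 28/(5/2 + (1/2)*6)) - 182) - 380))**2 = (-1278 + (((7 + 28/(5/2 + 3)) - 182) - 380))**2 = (-1278 + (((7 + 28/(11/2)) - 182) - 380))**2 = (-1278 + (((7 + 28*(2/11)) - 182) - 380))**2 = (-1278 + (((7 + 56/11) - 182) - 380))**2 = (-1278 + ((133/11 - 182) - 380))**2 = (-1278 + (-1869/11 - 380))**2 = (-1278 - 6049/11)**2 = (-20107/11)**2 = 404291449/121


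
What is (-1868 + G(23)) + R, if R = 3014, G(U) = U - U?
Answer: 1146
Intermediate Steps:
G(U) = 0
(-1868 + G(23)) + R = (-1868 + 0) + 3014 = -1868 + 3014 = 1146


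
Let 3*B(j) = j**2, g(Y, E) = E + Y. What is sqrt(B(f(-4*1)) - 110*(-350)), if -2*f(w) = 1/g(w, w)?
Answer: sqrt(88704003)/48 ≈ 196.21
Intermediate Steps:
f(w) = -1/(4*w) (f(w) = -1/(2*(w + w)) = -1/(2*w)/2 = -1/(4*w))
B(j) = j**2/3
sqrt(B(f(-4*1)) - 110*(-350)) = sqrt((-1/(4*((-4*1))))**2/3 - 110*(-350)) = sqrt((-1/4/(-4))**2/3 + 38500) = sqrt((-1/4*(-1/4))**2/3 + 38500) = sqrt((1/16)**2/3 + 38500) = sqrt((1/3)*(1/256) + 38500) = sqrt(1/768 + 38500) = sqrt(29568001/768) = sqrt(88704003)/48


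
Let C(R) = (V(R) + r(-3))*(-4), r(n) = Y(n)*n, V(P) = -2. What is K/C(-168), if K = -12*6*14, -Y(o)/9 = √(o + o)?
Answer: -252/2189 - 3402*I*√6/2189 ≈ -0.11512 - 3.8068*I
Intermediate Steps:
Y(o) = -9*√2*√o (Y(o) = -9*√(o + o) = -9*√2*√o)
K = -1008 (K = -72*14 = -1008)
r(n) = -9*√2*n^(3/2) (r(n) = (-9*√2*√n)*n = -9*√2*n^(3/2))
C(R) = 8 - 108*I*√6 (C(R) = (-2 - 9*√2*(-3)^(3/2))*(-4) = (-2 - 9*√2*(-3*I*√3))*(-4) = (-2 + 27*I*√6)*(-4) = 8 - 108*I*√6)
K/C(-168) = -1008/(8 - 108*I*√6)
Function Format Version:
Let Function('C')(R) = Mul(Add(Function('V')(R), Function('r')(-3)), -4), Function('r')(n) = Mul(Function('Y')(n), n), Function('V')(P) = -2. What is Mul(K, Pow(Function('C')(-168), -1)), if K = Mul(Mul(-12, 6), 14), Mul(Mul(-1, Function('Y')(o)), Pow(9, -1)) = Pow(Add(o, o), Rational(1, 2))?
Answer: Add(Rational(-252, 2189), Mul(Rational(-3402, 2189), I, Pow(6, Rational(1, 2)))) ≈ Add(-0.11512, Mul(-3.8068, I))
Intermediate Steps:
Function('Y')(o) = Mul(-9, Pow(2, Rational(1, 2)), Pow(o, Rational(1, 2))) (Function('Y')(o) = Mul(-9, Pow(Add(o, o), Rational(1, 2))) = Mul(-9, Pow(Mul(2, o), Rational(1, 2))) = Mul(-9, Mul(Pow(2, Rational(1, 2)), Pow(o, Rational(1, 2)))) = Mul(-9, Pow(2, Rational(1, 2)), Pow(o, Rational(1, 2))))
K = -1008 (K = Mul(-72, 14) = -1008)
Function('r')(n) = Mul(-9, Pow(2, Rational(1, 2)), Pow(n, Rational(3, 2))) (Function('r')(n) = Mul(Mul(-9, Pow(2, Rational(1, 2)), Pow(n, Rational(1, 2))), n) = Mul(-9, Pow(2, Rational(1, 2)), Pow(n, Rational(3, 2))))
Function('C')(R) = Add(8, Mul(-108, I, Pow(6, Rational(1, 2)))) (Function('C')(R) = Mul(Add(-2, Mul(-9, Pow(2, Rational(1, 2)), Pow(-3, Rational(3, 2)))), -4) = Mul(Add(-2, Mul(-9, Pow(2, Rational(1, 2)), Mul(-3, I, Pow(3, Rational(1, 2))))), -4) = Mul(Add(-2, Mul(27, I, Pow(6, Rational(1, 2)))), -4) = Add(8, Mul(-108, I, Pow(6, Rational(1, 2)))))
Mul(K, Pow(Function('C')(-168), -1)) = Mul(-1008, Pow(Add(8, Mul(-108, I, Pow(6, Rational(1, 2)))), -1))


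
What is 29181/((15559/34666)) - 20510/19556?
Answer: 9891153245243/152135902 ≈ 65015.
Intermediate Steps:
29181/((15559/34666)) - 20510/19556 = 29181/((15559*(1/34666))) - 20510*1/19556 = 29181/(15559/34666) - 10255/9778 = 29181*(34666/15559) - 10255/9778 = 1011588546/15559 - 10255/9778 = 9891153245243/152135902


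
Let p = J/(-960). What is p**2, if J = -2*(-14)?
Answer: 49/57600 ≈ 0.00085069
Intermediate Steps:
J = 28
p = -7/240 (p = 28/(-960) = 28*(-1/960) = -7/240 ≈ -0.029167)
p**2 = (-7/240)**2 = 49/57600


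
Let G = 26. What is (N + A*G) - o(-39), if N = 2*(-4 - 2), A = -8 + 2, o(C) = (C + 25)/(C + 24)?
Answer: -2534/15 ≈ -168.93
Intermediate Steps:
o(C) = (25 + C)/(24 + C)
A = -6
N = -12 (N = 2*(-6) = -12)
(N + A*G) - o(-39) = (-12 - 6*26) - (25 - 39)/(24 - 39) = (-12 - 156) - (-14)/(-15) = -168 - (-1)*(-14)/15 = -168 - 1*14/15 = -168 - 14/15 = -2534/15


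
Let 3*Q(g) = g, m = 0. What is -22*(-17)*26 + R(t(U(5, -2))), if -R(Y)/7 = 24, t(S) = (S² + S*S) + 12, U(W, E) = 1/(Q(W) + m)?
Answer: 9556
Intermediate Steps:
Q(g) = g/3
U(W, E) = 3/W (U(W, E) = 1/(W/3 + 0) = 1/(W/3) = 3/W)
t(S) = 12 + 2*S² (t(S) = (S² + S²) + 12 = 2*S² + 12 = 12 + 2*S²)
R(Y) = -168 (R(Y) = -7*24 = -168)
-22*(-17)*26 + R(t(U(5, -2))) = -22*(-17)*26 - 168 = 374*26 - 168 = 9724 - 168 = 9556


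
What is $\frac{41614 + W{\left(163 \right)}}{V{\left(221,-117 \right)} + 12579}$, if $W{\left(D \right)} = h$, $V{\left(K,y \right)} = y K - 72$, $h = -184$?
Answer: $- \frac{1381}{445} \approx -3.1034$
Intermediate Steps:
$V{\left(K,y \right)} = -72 + K y$ ($V{\left(K,y \right)} = K y - 72 = -72 + K y$)
$W{\left(D \right)} = -184$
$\frac{41614 + W{\left(163 \right)}}{V{\left(221,-117 \right)} + 12579} = \frac{41614 - 184}{\left(-72 + 221 \left(-117\right)\right) + 12579} = \frac{41430}{\left(-72 - 25857\right) + 12579} = \frac{41430}{-25929 + 12579} = \frac{41430}{-13350} = 41430 \left(- \frac{1}{13350}\right) = - \frac{1381}{445}$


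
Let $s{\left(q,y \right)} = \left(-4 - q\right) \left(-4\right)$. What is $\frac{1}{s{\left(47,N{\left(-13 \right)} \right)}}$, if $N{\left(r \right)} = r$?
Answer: $\frac{1}{204} \approx 0.004902$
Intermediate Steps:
$s{\left(q,y \right)} = 16 + 4 q$
$\frac{1}{s{\left(47,N{\left(-13 \right)} \right)}} = \frac{1}{16 + 4 \cdot 47} = \frac{1}{16 + 188} = \frac{1}{204}$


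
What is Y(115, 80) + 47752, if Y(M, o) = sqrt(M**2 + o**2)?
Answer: 47752 + 5*sqrt(785) ≈ 47892.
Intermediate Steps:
Y(115, 80) + 47752 = sqrt(115**2 + 80**2) + 47752 = sqrt(13225 + 6400) + 47752 = sqrt(19625) + 47752 = 5*sqrt(785) + 47752 = 47752 + 5*sqrt(785)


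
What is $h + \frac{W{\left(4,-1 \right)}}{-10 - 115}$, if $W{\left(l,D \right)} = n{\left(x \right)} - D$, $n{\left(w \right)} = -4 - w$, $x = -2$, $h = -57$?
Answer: $- \frac{7124}{125} \approx -56.992$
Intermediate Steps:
$W{\left(l,D \right)} = -2 - D$ ($W{\left(l,D \right)} = \left(-4 - -2\right) - D = \left(-4 + 2\right) - D = -2 - D$)
$h + \frac{W{\left(4,-1 \right)}}{-10 - 115} = -57 + \frac{-2 - -1}{-10 - 115} = -57 + \frac{-2 + 1}{-125} = -57 - - \frac{1}{125} = -57 + \frac{1}{125} = - \frac{7124}{125}$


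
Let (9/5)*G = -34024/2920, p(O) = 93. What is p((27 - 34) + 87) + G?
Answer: 56848/657 ≈ 86.527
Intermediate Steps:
G = -4253/657 (G = 5*(-34024/2920)/9 = 5*(-34024*1/2920)/9 = (5/9)*(-4253/365) = -4253/657 ≈ -6.4734)
p((27 - 34) + 87) + G = 93 - 4253/657 = 56848/657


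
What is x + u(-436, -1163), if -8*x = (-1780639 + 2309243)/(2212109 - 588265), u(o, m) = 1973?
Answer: 6407556273/3247688 ≈ 1973.0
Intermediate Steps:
x = -132151/3247688 (x = -(-1780639 + 2309243)/(8*(2212109 - 588265)) = -132151/(2*1623844) = -⅛*132151/405961 = -132151/3247688 ≈ -0.040691)
x + u(-436, -1163) = -132151/3247688 + 1973 = 6407556273/3247688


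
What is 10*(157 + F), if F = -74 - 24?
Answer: 590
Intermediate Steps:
F = -98
10*(157 + F) = 10*(157 - 98) = 10*59 = 590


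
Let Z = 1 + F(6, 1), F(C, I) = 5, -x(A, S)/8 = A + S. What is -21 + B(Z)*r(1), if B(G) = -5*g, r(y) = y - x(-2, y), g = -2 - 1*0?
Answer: -91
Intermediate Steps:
x(A, S) = -8*A - 8*S (x(A, S) = -8*(A + S) = -8*A - 8*S)
g = -2 (g = -2 + 0 = -2)
r(y) = -16 + 9*y (r(y) = y - (-8*(-2) - 8*y) = y - (16 - 8*y) = y + (-16 + 8*y) = -16 + 9*y)
Z = 6 (Z = 1 + 5 = 6)
B(G) = 10 (B(G) = -5*(-2) = 10)
-21 + B(Z)*r(1) = -21 + 10*(-16 + 9*1) = -21 + 10*(-16 + 9) = -21 + 10*(-7) = -21 - 70 = -91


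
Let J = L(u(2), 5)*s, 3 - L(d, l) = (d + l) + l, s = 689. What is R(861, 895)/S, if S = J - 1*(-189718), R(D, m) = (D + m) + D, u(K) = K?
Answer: 2617/183517 ≈ 0.014260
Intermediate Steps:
R(D, m) = m + 2*D
L(d, l) = 3 - d - 2*l (L(d, l) = 3 - ((d + l) + l) = 3 - (d + 2*l) = 3 + (-d - 2*l) = 3 - d - 2*l)
J = -6201 (J = (3 - 1*2 - 2*5)*689 = (3 - 2 - 10)*689 = -9*689 = -6201)
S = 183517 (S = -6201 - 1*(-189718) = -6201 + 189718 = 183517)
R(861, 895)/S = (895 + 2*861)/183517 = (895 + 1722)*(1/183517) = 2617*(1/183517) = 2617/183517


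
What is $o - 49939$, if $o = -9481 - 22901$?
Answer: $-82321$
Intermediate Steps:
$o = -32382$ ($o = -9481 - 22901 = -32382$)
$o - 49939 = -32382 - 49939 = -82321$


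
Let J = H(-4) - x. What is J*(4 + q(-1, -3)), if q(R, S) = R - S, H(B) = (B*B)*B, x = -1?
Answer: -378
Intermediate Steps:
H(B) = B³ (H(B) = B²*B = B³)
J = -63 (J = (-4)³ - 1*(-1) = -64 + 1 = -63)
J*(4 + q(-1, -3)) = -63*(4 + (-1 - 1*(-3))) = -63*(4 + (-1 + 3)) = -63*(4 + 2) = -63*6 = -378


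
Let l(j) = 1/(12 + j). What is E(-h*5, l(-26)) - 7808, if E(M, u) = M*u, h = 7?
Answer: -15611/2 ≈ -7805.5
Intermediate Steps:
E(-h*5, l(-26)) - 7808 = (-1*7*5)/(12 - 26) - 7808 = -7*5/(-14) - 7808 = -35*(-1/14) - 7808 = 5/2 - 7808 = -15611/2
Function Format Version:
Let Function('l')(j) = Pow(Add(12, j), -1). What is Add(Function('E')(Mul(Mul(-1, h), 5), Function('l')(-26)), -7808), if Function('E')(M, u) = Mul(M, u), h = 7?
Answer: Rational(-15611, 2) ≈ -7805.5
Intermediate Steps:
Add(Function('E')(Mul(Mul(-1, h), 5), Function('l')(-26)), -7808) = Add(Mul(Mul(Mul(-1, 7), 5), Pow(Add(12, -26), -1)), -7808) = Add(Mul(Mul(-7, 5), Pow(-14, -1)), -7808) = Add(Mul(-35, Rational(-1, 14)), -7808) = Add(Rational(5, 2), -7808) = Rational(-15611, 2)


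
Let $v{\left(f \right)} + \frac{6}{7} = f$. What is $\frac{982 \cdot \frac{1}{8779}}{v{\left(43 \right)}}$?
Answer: $\frac{6874}{2589805} \approx 0.0026543$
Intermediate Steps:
$v{\left(f \right)} = - \frac{6}{7} + f$
$\frac{982 \cdot \frac{1}{8779}}{v{\left(43 \right)}} = \frac{982 \cdot \frac{1}{8779}}{- \frac{6}{7} + 43} = \frac{982 \cdot \frac{1}{8779}}{\frac{295}{7}} = \frac{982}{8779} \cdot \frac{7}{295} = \frac{6874}{2589805}$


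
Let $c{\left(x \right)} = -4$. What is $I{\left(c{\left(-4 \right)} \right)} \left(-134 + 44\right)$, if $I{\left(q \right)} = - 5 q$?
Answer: $-1800$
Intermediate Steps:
$I{\left(c{\left(-4 \right)} \right)} \left(-134 + 44\right) = \left(-5\right) \left(-4\right) \left(-134 + 44\right) = 20 \left(-90\right) = -1800$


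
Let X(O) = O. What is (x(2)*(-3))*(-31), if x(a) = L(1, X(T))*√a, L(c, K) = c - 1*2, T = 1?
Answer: -93*√2 ≈ -131.52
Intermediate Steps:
L(c, K) = -2 + c (L(c, K) = c - 2 = -2 + c)
x(a) = -√a (x(a) = (-2 + 1)*√a = -√a)
(x(2)*(-3))*(-31) = (-√2*(-3))*(-31) = (3*√2)*(-31) = -93*√2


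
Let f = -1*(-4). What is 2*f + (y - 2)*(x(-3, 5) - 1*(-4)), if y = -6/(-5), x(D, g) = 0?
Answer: 24/5 ≈ 4.8000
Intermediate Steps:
y = 6/5 (y = -6*(-1/5) = 6/5 ≈ 1.2000)
f = 4
2*f + (y - 2)*(x(-3, 5) - 1*(-4)) = 2*4 + (6/5 - 2)*(0 - 1*(-4)) = 8 - 4*(0 + 4)/5 = 8 - 4/5*4 = 8 - 16/5 = 24/5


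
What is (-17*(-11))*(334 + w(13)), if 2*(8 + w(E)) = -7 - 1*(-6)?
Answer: 121737/2 ≈ 60869.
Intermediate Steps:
w(E) = -17/2 (w(E) = -8 + (-7 - 1*(-6))/2 = -8 + (-7 + 6)/2 = -8 + (½)*(-1) = -8 - ½ = -17/2)
(-17*(-11))*(334 + w(13)) = (-17*(-11))*(334 - 17/2) = 187*(651/2) = 121737/2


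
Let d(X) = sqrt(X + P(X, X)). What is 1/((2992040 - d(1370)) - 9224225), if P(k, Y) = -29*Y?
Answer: I/(-6232185*I + 2*sqrt(9590)) ≈ -1.6046e-7 + 5.0426e-12*I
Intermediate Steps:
d(X) = 2*sqrt(7)*sqrt(-X) (d(X) = sqrt(X - 29*X) = sqrt(-28*X) = 2*sqrt(7)*sqrt(-X))
1/((2992040 - d(1370)) - 9224225) = 1/((2992040 - 2*sqrt(7)*sqrt(-1*1370)) - 9224225) = 1/((2992040 - 2*sqrt(7)*sqrt(-1370)) - 9224225) = 1/((2992040 - 2*sqrt(7)*I*sqrt(1370)) - 9224225) = 1/((2992040 - 2*I*sqrt(9590)) - 9224225) = 1/(-6232185 - 2*I*sqrt(9590))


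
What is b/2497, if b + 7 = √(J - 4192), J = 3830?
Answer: -7/2497 + I*√362/2497 ≈ -0.0028034 + 0.0076197*I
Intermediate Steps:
b = -7 + I*√362 (b = -7 + √(3830 - 4192) = -7 + √(-362) = -7 + I*√362 ≈ -7.0 + 19.026*I)
b/2497 = (-7 + I*√362)/2497 = (-7 + I*√362)*(1/2497) = -7/2497 + I*√362/2497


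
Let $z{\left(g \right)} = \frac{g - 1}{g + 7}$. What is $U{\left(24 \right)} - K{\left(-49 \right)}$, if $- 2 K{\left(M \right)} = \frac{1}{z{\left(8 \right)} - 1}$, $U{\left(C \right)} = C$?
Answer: $\frac{369}{16} \approx 23.063$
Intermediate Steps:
$z{\left(g \right)} = \frac{-1 + g}{7 + g}$
$K{\left(M \right)} = \frac{15}{16}$ ($K{\left(M \right)} = - \frac{1}{2 \left(\frac{-1 + 8}{7 + 8} - 1\right)} = - \frac{1}{2 \left(\frac{1}{15} \cdot 7 - 1\right)} = - \frac{1}{2 \left(\frac{7}{15} - 1\right)} = - \frac{1}{2 \left(- \frac{8}{15}\right)} = \left(- \frac{1}{2}\right) \left(- \frac{15}{8}\right) = \frac{15}{16}$)
$U{\left(24 \right)} - K{\left(-49 \right)} = 24 - \frac{15}{16} = \frac{369}{16}$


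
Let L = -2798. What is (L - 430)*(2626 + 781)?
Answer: -10997796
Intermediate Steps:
(L - 430)*(2626 + 781) = (-2798 - 430)*(2626 + 781) = -3228*3407 = -10997796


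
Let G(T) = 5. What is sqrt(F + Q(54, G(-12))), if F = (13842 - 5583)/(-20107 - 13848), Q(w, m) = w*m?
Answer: sqrt(311013912405)/33955 ≈ 16.424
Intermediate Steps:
Q(w, m) = m*w
F = -8259/33955 (F = 8259/(-33955) = 8259*(-1/33955) = -8259/33955 ≈ -0.24323)
sqrt(F + Q(54, G(-12))) = sqrt(-8259/33955 + 5*54) = sqrt(-8259/33955 + 270) = sqrt(9159591/33955) = sqrt(311013912405)/33955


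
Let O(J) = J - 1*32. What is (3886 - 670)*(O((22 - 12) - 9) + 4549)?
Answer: 14529888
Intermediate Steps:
O(J) = -32 + J (O(J) = J - 32 = -32 + J)
(3886 - 670)*(O((22 - 12) - 9) + 4549) = (3886 - 670)*((-32 + ((22 - 12) - 9)) + 4549) = 3216*((-32 + (10 - 9)) + 4549) = 3216*((-32 + 1) + 4549) = 3216*(-31 + 4549) = 3216*4518 = 14529888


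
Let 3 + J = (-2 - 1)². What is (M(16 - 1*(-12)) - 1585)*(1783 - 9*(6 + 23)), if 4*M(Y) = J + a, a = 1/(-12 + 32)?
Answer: -96402719/40 ≈ -2.4101e+6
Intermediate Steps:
a = 1/20 ≈ 0.050000
J = 6 (J = -3 + (-2 - 1)² = -3 + (-3)² = -3 + 9 = 6)
M(Y) = 121/80 (M(Y) = (6 + 1/20)/4 = (¼)*(121/20) = 121/80)
(M(16 - 1*(-12)) - 1585)*(1783 - 9*(6 + 23)) = (121/80 - 1585)*(1783 - 9*(6 + 23)) = -126679*(1783 - 9*29)/80 = -126679*(1783 - 261)/80 = -126679/80*1522 = -96402719/40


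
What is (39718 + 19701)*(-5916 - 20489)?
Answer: -1568958695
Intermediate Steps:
(39718 + 19701)*(-5916 - 20489) = 59419*(-26405) = -1568958695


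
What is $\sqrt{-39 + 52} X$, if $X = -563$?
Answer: $- 563 \sqrt{13} \approx -2029.9$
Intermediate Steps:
$\sqrt{-39 + 52} X = \sqrt{-39 + 52} \left(-563\right) = \sqrt{13} \left(-563\right) = - 563 \sqrt{13}$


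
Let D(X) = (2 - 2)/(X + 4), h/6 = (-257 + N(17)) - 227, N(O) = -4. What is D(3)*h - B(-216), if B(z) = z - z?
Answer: 0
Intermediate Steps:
h = -2928 (h = 6*((-257 - 4) - 227) = 6*(-261 - 227) = 6*(-488) = -2928)
D(X) = 0 (D(X) = 0/(4 + X) = 0)
B(z) = 0
D(3)*h - B(-216) = 0*(-2928) - 1*0 = 0 + 0 = 0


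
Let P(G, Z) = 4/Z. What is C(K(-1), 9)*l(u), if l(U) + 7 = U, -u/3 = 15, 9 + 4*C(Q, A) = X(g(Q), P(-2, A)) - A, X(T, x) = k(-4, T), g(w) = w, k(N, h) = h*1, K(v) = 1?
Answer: 221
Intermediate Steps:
k(N, h) = h
X(T, x) = T
C(Q, A) = -9/4 - A/4 + Q/4 (C(Q, A) = -9/4 + (Q - A)/4 = -9/4 + (-A/4 + Q/4) = -9/4 - A/4 + Q/4)
u = -45 (u = -3*15 = -45)
l(U) = -7 + U
C(K(-1), 9)*l(u) = (-9/4 - 1/4*9 + (1/4)*1)*(-7 - 45) = (-9/4 - 9/4 + 1/4)*(-52) = -17/4*(-52) = 221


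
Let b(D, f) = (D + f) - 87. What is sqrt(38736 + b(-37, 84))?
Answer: 2*sqrt(9674) ≈ 196.71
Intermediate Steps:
b(D, f) = -87 + D + f
sqrt(38736 + b(-37, 84)) = sqrt(38736 + (-87 - 37 + 84)) = sqrt(38736 - 40) = sqrt(38696) = 2*sqrt(9674)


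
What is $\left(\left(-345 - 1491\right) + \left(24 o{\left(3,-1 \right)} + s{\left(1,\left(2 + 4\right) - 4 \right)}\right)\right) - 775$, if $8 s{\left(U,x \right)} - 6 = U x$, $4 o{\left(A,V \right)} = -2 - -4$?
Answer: $-2598$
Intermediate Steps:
$o{\left(A,V \right)} = \frac{1}{2}$ ($o{\left(A,V \right)} = \frac{-2 - -4}{4} = \frac{-2 + 4}{4} = \frac{1}{4} \cdot 2 = \frac{1}{2}$)
$s{\left(U,x \right)} = \frac{3}{4} + \frac{U x}{8}$
$\left(\left(-345 - 1491\right) + \left(24 o{\left(3,-1 \right)} + s{\left(1,\left(2 + 4\right) - 4 \right)}\right)\right) - 775 = \left(\left(-345 - 1491\right) + \left(24 \cdot \frac{1}{2} + \left(\frac{3}{4} + \frac{1}{8} \cdot 1 \left(\left(2 + 4\right) - 4\right)\right)\right)\right) - 775 = \left(\left(-345 - 1491\right) + \left(12 + \left(\frac{3}{4} + \frac{1}{8} \cdot 1 \left(6 - 4\right)\right)\right)\right) - 775 = \left(-1836 + \left(12 + \left(\frac{3}{4} + \frac{1}{8} \cdot 1 \cdot 2\right)\right)\right) - 775 = \left(-1836 + \left(12 + \left(\frac{3}{4} + \frac{1}{4}\right)\right)\right) - 775 = \left(-1836 + \left(12 + 1\right)\right) - 775 = \left(-1836 + 13\right) - 775 = -1823 - 775 = -2598$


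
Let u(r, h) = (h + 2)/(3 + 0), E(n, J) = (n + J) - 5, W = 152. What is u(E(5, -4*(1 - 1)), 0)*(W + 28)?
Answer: 120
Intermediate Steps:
E(n, J) = -5 + J + n (E(n, J) = (J + n) - 5 = -5 + J + n)
u(r, h) = ⅔ + h/3 (u(r, h) = (2 + h)/3 = (2 + h)*(⅓) = ⅔ + h/3)
u(E(5, -4*(1 - 1)), 0)*(W + 28) = (⅔ + (⅓)*0)*(152 + 28) = (⅔ + 0)*180 = (⅔)*180 = 120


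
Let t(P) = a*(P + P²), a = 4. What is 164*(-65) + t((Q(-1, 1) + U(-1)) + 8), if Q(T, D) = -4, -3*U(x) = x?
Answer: -95108/9 ≈ -10568.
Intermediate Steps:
U(x) = -x/3
t(P) = 4*P + 4*P² (t(P) = 4*(P + P²) = 4*P + 4*P²)
164*(-65) + t((Q(-1, 1) + U(-1)) + 8) = 164*(-65) + 4*((-4 - ⅓*(-1)) + 8)*(1 + ((-4 - ⅓*(-1)) + 8)) = -10660 + 4*((-4 + ⅓) + 8)*(1 + ((-4 + ⅓) + 8)) = -10660 + 4*(-11/3 + 8)*(1 + (-11/3 + 8)) = -10660 + 4*(13/3)*(1 + 13/3) = -10660 + 4*(13/3)*(16/3) = -10660 + 832/9 = -95108/9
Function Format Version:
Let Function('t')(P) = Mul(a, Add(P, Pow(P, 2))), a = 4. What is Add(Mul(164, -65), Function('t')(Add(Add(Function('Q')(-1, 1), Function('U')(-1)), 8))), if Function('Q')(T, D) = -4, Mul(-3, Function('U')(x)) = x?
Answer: Rational(-95108, 9) ≈ -10568.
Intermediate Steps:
Function('U')(x) = Mul(Rational(-1, 3), x)
Function('t')(P) = Add(Mul(4, P), Mul(4, Pow(P, 2))) (Function('t')(P) = Mul(4, Add(P, Pow(P, 2))) = Add(Mul(4, P), Mul(4, Pow(P, 2))))
Add(Mul(164, -65), Function('t')(Add(Add(Function('Q')(-1, 1), Function('U')(-1)), 8))) = Add(Mul(164, -65), Mul(4, Add(Add(-4, Mul(Rational(-1, 3), -1)), 8), Add(1, Add(Add(-4, Mul(Rational(-1, 3), -1)), 8)))) = Add(-10660, Mul(4, Add(Add(-4, Rational(1, 3)), 8), Add(1, Add(Add(-4, Rational(1, 3)), 8)))) = Add(-10660, Mul(4, Add(Rational(-11, 3), 8), Add(1, Add(Rational(-11, 3), 8)))) = Add(-10660, Mul(4, Rational(13, 3), Add(1, Rational(13, 3)))) = Add(-10660, Mul(4, Rational(13, 3), Rational(16, 3))) = Add(-10660, Rational(832, 9)) = Rational(-95108, 9)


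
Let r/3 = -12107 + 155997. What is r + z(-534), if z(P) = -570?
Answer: 431100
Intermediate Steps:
r = 431670 (r = 3*(-12107 + 155997) = 3*143890 = 431670)
r + z(-534) = 431670 - 570 = 431100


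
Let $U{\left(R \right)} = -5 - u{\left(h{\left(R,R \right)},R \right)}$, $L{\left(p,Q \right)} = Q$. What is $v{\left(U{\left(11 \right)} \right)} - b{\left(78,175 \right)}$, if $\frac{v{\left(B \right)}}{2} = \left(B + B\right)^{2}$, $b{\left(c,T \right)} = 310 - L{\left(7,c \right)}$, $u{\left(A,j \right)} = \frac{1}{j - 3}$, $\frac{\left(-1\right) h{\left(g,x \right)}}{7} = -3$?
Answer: $- \frac{175}{8} \approx -21.875$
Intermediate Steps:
$h{\left(g,x \right)} = 21$ ($h{\left(g,x \right)} = \left(-7\right) \left(-3\right) = 21$)
$u{\left(A,j \right)} = \frac{1}{-3 + j}$
$b{\left(c,T \right)} = 310 - c$
$U{\left(R \right)} = -5 - \frac{1}{-3 + R}$
$v{\left(B \right)} = 8 B^{2}$ ($v{\left(B \right)} = 2 \left(B + B\right)^{2} = 2 \left(2 B\right)^{2} = 2 \cdot 4 B^{2} = 8 B^{2}$)
$v{\left(U{\left(11 \right)} \right)} - b{\left(78,175 \right)} = 8 \left(\frac{14 - 55}{-3 + 11}\right)^{2} - \left(310 - 78\right) = 8 \left(\frac{14 - 55}{8}\right)^{2} - \left(310 - 78\right) = 8 \left(\frac{1}{8} \left(-41\right)\right)^{2} - 232 = 8 \left(- \frac{41}{8}\right)^{2} - 232 = 8 \cdot \frac{1681}{64} - 232 = \frac{1681}{8} - 232 = - \frac{175}{8}$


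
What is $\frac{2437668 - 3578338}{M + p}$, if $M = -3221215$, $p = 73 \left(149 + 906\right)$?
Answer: $\frac{114067}{314420} \approx 0.36279$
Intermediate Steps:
$p = 77015$ ($p = 73 \cdot 1055 = 77015$)
$\frac{2437668 - 3578338}{M + p} = \frac{2437668 - 3578338}{-3221215 + 77015} = - \frac{1140670}{-3144200} = \left(-1140670\right) \left(- \frac{1}{3144200}\right) = \frac{114067}{314420}$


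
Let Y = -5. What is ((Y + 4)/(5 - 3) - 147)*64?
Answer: -9440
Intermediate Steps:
((Y + 4)/(5 - 3) - 147)*64 = ((-5 + 4)/(5 - 3) - 147)*64 = (-1/2 - 147)*64 = (-1*½ - 147)*64 = (-½ - 147)*64 = -295/2*64 = -9440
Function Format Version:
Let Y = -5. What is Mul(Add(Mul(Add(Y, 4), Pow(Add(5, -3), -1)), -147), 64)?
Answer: -9440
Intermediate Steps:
Mul(Add(Mul(Add(Y, 4), Pow(Add(5, -3), -1)), -147), 64) = Mul(Add(Mul(Add(-5, 4), Pow(Add(5, -3), -1)), -147), 64) = Mul(Add(Mul(-1, Pow(2, -1)), -147), 64) = Mul(Add(Mul(-1, Rational(1, 2)), -147), 64) = Mul(Add(Rational(-1, 2), -147), 64) = Mul(Rational(-295, 2), 64) = -9440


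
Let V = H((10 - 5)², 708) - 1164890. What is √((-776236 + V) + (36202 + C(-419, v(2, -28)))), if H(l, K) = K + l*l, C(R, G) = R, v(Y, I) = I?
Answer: I*√1904010 ≈ 1379.9*I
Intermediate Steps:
H(l, K) = K + l²
V = -1163557 (V = (708 + ((10 - 5)²)²) - 1164890 = (708 + (5²)²) - 1164890 = (708 + 25²) - 1164890 = (708 + 625) - 1164890 = 1333 - 1164890 = -1163557)
√((-776236 + V) + (36202 + C(-419, v(2, -28)))) = √((-776236 - 1163557) + (36202 - 419)) = √(-1939793 + 35783) = √(-1904010) = I*√1904010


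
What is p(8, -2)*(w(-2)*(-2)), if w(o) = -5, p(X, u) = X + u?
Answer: 60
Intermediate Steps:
p(8, -2)*(w(-2)*(-2)) = (8 - 2)*(-5*(-2)) = 6*10 = 60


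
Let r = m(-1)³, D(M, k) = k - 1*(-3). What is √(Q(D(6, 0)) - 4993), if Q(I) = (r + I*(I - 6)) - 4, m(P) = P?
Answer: I*√5007 ≈ 70.76*I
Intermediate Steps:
D(M, k) = 3 + k (D(M, k) = k + 3 = 3 + k)
r = -1 (r = (-1)³ = -1)
Q(I) = -5 + I*(-6 + I) (Q(I) = (-1 + I*(I - 6)) - 4 = (-1 + I*(-6 + I)) - 4 = -5 + I*(-6 + I))
√(Q(D(6, 0)) - 4993) = √((-5 + (3 + 0)² - 6*(3 + 0)) - 4993) = √((-5 + 3² - 6*3) - 4993) = √((-5 + 9 - 18) - 4993) = √(-14 - 4993) = √(-5007) = I*√5007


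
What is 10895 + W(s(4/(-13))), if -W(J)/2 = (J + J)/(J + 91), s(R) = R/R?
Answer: 250584/23 ≈ 10895.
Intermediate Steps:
s(R) = 1
W(J) = -4*J/(91 + J) (W(J) = -2*(J + J)/(J + 91) = -2*2*J/(91 + J) = -4*J/(91 + J))
10895 + W(s(4/(-13))) = 10895 - 4*1/(91 + 1) = 10895 - 4*1/92 = 10895 - 4*1*1/92 = 10895 - 1/23 = 250584/23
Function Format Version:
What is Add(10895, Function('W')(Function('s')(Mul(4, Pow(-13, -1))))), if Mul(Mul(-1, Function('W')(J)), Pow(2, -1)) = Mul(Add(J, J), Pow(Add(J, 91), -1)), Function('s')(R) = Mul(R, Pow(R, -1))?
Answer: Rational(250584, 23) ≈ 10895.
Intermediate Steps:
Function('s')(R) = 1
Function('W')(J) = Mul(-4, J, Pow(Add(91, J), -1)) (Function('W')(J) = Mul(-2, Mul(Add(J, J), Pow(Add(J, 91), -1))) = Mul(-2, Mul(Mul(2, J), Pow(Add(91, J), -1))) = Mul(-2, Mul(2, J, Pow(Add(91, J), -1))) = Mul(-4, J, Pow(Add(91, J), -1)))
Add(10895, Function('W')(Function('s')(Mul(4, Pow(-13, -1))))) = Add(10895, Mul(-4, 1, Pow(Add(91, 1), -1))) = Add(10895, Mul(-4, 1, Pow(92, -1))) = Add(10895, Mul(-4, 1, Rational(1, 92))) = Add(10895, Rational(-1, 23)) = Rational(250584, 23)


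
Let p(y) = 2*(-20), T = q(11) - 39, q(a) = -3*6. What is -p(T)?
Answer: 40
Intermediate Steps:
q(a) = -18
T = -57 (T = -18 - 39 = -57)
p(y) = -40
-p(T) = -1*(-40) = 40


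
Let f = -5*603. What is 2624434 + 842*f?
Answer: 85804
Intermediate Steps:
f = -3015
2624434 + 842*f = 2624434 + 842*(-3015) = 2624434 - 2538630 = 85804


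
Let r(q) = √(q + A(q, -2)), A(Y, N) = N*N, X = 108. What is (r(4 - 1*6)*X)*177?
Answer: 19116*√2 ≈ 27034.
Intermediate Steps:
A(Y, N) = N²
r(q) = √(4 + q) (r(q) = √(q + (-2)²) = √(q + 4) = √(4 + q))
(r(4 - 1*6)*X)*177 = (√(4 + (4 - 1*6))*108)*177 = (√(4 + (4 - 6))*108)*177 = (√(4 - 2)*108)*177 = (√2*108)*177 = (108*√2)*177 = 19116*√2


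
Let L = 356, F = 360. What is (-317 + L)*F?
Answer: 14040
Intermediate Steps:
(-317 + L)*F = (-317 + 356)*360 = 39*360 = 14040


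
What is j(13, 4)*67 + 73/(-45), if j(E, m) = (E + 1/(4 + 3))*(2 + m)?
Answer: 1663769/315 ≈ 5281.8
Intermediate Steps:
j(E, m) = (2 + m)*(⅐ + E) (j(E, m) = (E + 1/7)*(2 + m) = (E + ⅐)*(2 + m) = (⅐ + E)*(2 + m) = (2 + m)*(⅐ + E))
j(13, 4)*67 + 73/(-45) = (2/7 + 2*13 + (⅐)*4 + 13*4)*67 + 73/(-45) = (2/7 + 26 + 4/7 + 52)*67 + 73*(-1/45) = (552/7)*67 - 73/45 = 36984/7 - 73/45 = 1663769/315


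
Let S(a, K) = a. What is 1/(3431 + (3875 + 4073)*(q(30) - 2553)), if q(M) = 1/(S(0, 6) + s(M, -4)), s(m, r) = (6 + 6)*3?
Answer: -9/182588330 ≈ -4.9291e-8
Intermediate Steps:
s(m, r) = 36 (s(m, r) = 12*3 = 36)
q(M) = 1/36 (q(M) = 1/(0 + 36) = 1/36)
1/(3431 + (3875 + 4073)*(q(30) - 2553)) = 1/(3431 + (3875 + 4073)*(1/36 - 2553)) = 1/(3431 + 7948*(-91907/36)) = 1/(3431 - 182619209/9) = 1/(-182588330/9) = -9/182588330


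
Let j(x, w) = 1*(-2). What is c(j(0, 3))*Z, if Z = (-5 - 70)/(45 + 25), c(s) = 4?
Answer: -30/7 ≈ -4.2857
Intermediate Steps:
j(x, w) = -2
Z = -15/14 (Z = -75/70 = -75*1/70 = -15/14 ≈ -1.0714)
c(j(0, 3))*Z = 4*(-15/14) = -30/7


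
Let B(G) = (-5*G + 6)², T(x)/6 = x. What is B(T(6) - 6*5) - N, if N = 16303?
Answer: -15727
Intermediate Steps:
T(x) = 6*x
B(G) = (6 - 5*G)²
B(T(6) - 6*5) - N = (-6 + 5*(6*6 - 6*5))² - 1*16303 = (-6 + 5*(36 - 30))² - 16303 = (-6 + 5*6)² - 16303 = (-6 + 30)² - 16303 = 24² - 16303 = 576 - 16303 = -15727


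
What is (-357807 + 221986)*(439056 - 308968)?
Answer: -17668682248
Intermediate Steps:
(-357807 + 221986)*(439056 - 308968) = -135821*130088 = -17668682248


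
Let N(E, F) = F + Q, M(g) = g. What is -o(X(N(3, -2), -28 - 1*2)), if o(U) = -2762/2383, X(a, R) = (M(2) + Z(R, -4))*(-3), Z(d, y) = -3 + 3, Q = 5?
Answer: 2762/2383 ≈ 1.1590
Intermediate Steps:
N(E, F) = 5 + F (N(E, F) = F + 5 = 5 + F)
Z(d, y) = 0
X(a, R) = -6 (X(a, R) = (2 + 0)*(-3) = 2*(-3) = -6)
o(U) = -2762/2383 (o(U) = -2762*1/2383 = -2762/2383)
-o(X(N(3, -2), -28 - 1*2)) = -1*(-2762/2383) = 2762/2383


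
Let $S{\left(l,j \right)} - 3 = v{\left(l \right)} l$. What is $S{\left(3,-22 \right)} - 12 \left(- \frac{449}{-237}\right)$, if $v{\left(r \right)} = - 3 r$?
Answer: $- \frac{3692}{79} \approx -46.734$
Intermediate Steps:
$S{\left(l,j \right)} = 3 - 3 l^{2}$ ($S{\left(l,j \right)} = 3 + - 3 l l = 3 - 3 l^{2}$)
$S{\left(3,-22 \right)} - 12 \left(- \frac{449}{-237}\right) = \left(3 - 3 \cdot 3^{2}\right) - 12 \left(- \frac{449}{-237}\right) = \left(3 - 27\right) - 12 \left(\left(-449\right) \left(- \frac{1}{237}\right)\right) = \left(3 - 27\right) - \frac{1796}{79} = -24 - \frac{1796}{79} = - \frac{3692}{79}$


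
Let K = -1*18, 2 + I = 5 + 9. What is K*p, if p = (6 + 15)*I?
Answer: -4536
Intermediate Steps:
I = 12 (I = -2 + (5 + 9) = -2 + 14 = 12)
p = 252 (p = (6 + 15)*12 = 21*12 = 252)
K = -18
K*p = -18*252 = -4536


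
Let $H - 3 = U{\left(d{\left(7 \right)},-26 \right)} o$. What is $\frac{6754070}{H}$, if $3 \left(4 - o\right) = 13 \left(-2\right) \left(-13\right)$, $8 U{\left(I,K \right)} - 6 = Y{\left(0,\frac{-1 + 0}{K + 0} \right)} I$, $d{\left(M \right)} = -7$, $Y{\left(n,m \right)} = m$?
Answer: $- \frac{2107269840}{23351} \approx -90243.0$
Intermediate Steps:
$U{\left(I,K \right)} = \frac{3}{4} - \frac{I}{8 K}$ ($U{\left(I,K \right)} = \frac{3}{4} + \frac{\frac{-1 + 0}{K + 0} I}{8} = \frac{3}{4} + \frac{- \frac{1}{K} I}{8} = \frac{3}{4} + \frac{\left(-1\right) I \frac{1}{K}}{8} = \frac{3}{4} - \frac{I}{8 K}$)
$o = - \frac{326}{3}$ ($o = 4 - \frac{13 \left(-2\right) \left(-13\right)}{3} = 4 - \frac{\left(-26\right) \left(-13\right)}{3} = 4 - \frac{338}{3} = - \frac{326}{3} \approx -108.67$)
$H = - \frac{23351}{312}$ ($H = 3 + \frac{\left(-1\right) \left(-7\right) + 6 \left(-26\right)}{8 \left(-26\right)} \left(- \frac{326}{3}\right) = 3 + \frac{1}{8} \left(- \frac{1}{26}\right) \left(7 - 156\right) \left(- \frac{326}{3}\right) = 3 + \frac{1}{8} \left(- \frac{1}{26}\right) \left(-149\right) \left(- \frac{326}{3}\right) = 3 + \frac{149}{208} \left(- \frac{326}{3}\right) = 3 - \frac{24287}{312} = - \frac{23351}{312} \approx -74.843$)
$\frac{6754070}{H} = \frac{6754070}{- \frac{23351}{312}} = 6754070 \left(- \frac{312}{23351}\right) = - \frac{2107269840}{23351}$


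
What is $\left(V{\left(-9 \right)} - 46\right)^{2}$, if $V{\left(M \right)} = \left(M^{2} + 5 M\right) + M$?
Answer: $361$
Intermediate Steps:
$V{\left(M \right)} = M^{2} + 6 M$
$\left(V{\left(-9 \right)} - 46\right)^{2} = \left(- 9 \left(6 - 9\right) - 46\right)^{2} = \left(\left(-9\right) \left(-3\right) - 46\right)^{2} = \left(27 - 46\right)^{2} = \left(-19\right)^{2} = 361$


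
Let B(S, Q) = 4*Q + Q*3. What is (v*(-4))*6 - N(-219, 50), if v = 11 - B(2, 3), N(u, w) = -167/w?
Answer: 12167/50 ≈ 243.34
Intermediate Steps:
B(S, Q) = 7*Q (B(S, Q) = 4*Q + 3*Q = 7*Q)
v = -10 (v = 11 - 7*3 = 11 - 1*21 = 11 - 21 = -10)
(v*(-4))*6 - N(-219, 50) = -10*(-4)*6 - (-167)/50 = 40*6 - (-167)/50 = 240 - 1*(-167/50) = 240 + 167/50 = 12167/50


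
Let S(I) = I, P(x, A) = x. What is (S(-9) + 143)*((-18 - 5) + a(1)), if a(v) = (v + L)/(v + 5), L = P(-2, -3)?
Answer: -9313/3 ≈ -3104.3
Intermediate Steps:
L = -2
a(v) = (-2 + v)/(5 + v) (a(v) = (v - 2)/(v + 5) = (-2 + v)/(5 + v))
(S(-9) + 143)*((-18 - 5) + a(1)) = (-9 + 143)*((-18 - 5) + (-2 + 1)/(5 + 1)) = 134*(-23 - 1/6) = 134*(-23 + (⅙)*(-1)) = 134*(-23 - ⅙) = 134*(-139/6) = -9313/3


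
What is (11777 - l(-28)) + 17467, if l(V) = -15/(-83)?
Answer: 2427237/83 ≈ 29244.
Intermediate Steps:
l(V) = 15/83 (l(V) = -15*(-1/83) = 15/83)
(11777 - l(-28)) + 17467 = (11777 - 1*15/83) + 17467 = (11777 - 15/83) + 17467 = 977476/83 + 17467 = 2427237/83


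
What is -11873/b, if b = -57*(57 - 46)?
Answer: 11873/627 ≈ 18.936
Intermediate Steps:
b = -627 (b = -57*11 = -627)
-11873/b = -11873/(-627) = -11873*(-1/627) = 11873/627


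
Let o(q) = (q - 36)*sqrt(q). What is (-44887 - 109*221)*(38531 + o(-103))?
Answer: -2657714256 + 9587664*I*sqrt(103) ≈ -2.6577e+9 + 9.7304e+7*I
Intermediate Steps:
o(q) = sqrt(q)*(-36 + q) (o(q) = (-36 + q)*sqrt(q) = sqrt(q)*(-36 + q))
(-44887 - 109*221)*(38531 + o(-103)) = (-44887 - 109*221)*(38531 + sqrt(-103)*(-36 - 103)) = (-44887 - 24089)*(38531 + (I*sqrt(103))*(-139)) = -68976*(38531 - 139*I*sqrt(103)) = -2657714256 + 9587664*I*sqrt(103)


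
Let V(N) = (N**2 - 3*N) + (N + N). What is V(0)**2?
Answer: 0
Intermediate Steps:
V(N) = N**2 - N (V(N) = (N**2 - 3*N) + 2*N = N**2 - N)
V(0)**2 = (0*(-1 + 0))**2 = (0*(-1))**2 = 0**2 = 0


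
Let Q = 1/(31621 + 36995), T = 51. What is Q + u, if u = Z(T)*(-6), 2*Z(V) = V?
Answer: -10498247/68616 ≈ -153.00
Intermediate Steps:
Z(V) = V/2
u = -153 (u = ((½)*51)*(-6) = (51/2)*(-6) = -153)
Q = 1/68616 ≈ 1.4574e-5
Q + u = 1/68616 - 153 = -10498247/68616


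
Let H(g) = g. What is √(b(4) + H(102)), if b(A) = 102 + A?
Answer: 4*√13 ≈ 14.422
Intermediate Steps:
√(b(4) + H(102)) = √((102 + 4) + 102) = √(106 + 102) = √208 = 4*√13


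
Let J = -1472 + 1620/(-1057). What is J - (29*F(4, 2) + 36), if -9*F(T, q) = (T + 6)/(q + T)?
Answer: -42927287/28539 ≈ -1504.2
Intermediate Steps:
F(T, q) = -(6 + T)/(9*(T + q)) (F(T, q) = -(T + 6)/(9*(q + T)) = -(6 + T)/(9*(T + q)))
J = -1557524/1057 (J = -1472 + 1620*(-1/1057) = -1472 - 1620/1057 = -1557524/1057 ≈ -1473.5)
J - (29*F(4, 2) + 36) = -1557524/1057 - (29*((-6 - 1*4)/(9*(4 + 2))) + 36) = -1557524/1057 - (29*((1/9)*(-6 - 4)/6) + 36) = -1557524/1057 - (29*((1/9)*(1/6)*(-10)) + 36) = -1557524/1057 - (29*(-5/27) + 36) = -1557524/1057 - (-145/27 + 36) = -1557524/1057 - 1*827/27 = -1557524/1057 - 827/27 = -42927287/28539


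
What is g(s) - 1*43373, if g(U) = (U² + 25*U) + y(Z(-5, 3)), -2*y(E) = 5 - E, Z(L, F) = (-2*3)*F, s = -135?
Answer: -57069/2 ≈ -28535.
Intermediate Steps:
Z(L, F) = -6*F
y(E) = -5/2 + E/2 (y(E) = -(5 - E)/2 = -5/2 + E/2)
g(U) = -23/2 + U² + 25*U (g(U) = (U² + 25*U) + (-5/2 + (-6*3)/2) = (U² + 25*U) + (-5/2 + (½)*(-18)) = (U² + 25*U) + (-5/2 - 9) = (U² + 25*U) - 23/2 = -23/2 + U² + 25*U)
g(s) - 1*43373 = (-23/2 + (-135)² + 25*(-135)) - 1*43373 = (-23/2 + 18225 - 3375) - 43373 = 29677/2 - 43373 = -57069/2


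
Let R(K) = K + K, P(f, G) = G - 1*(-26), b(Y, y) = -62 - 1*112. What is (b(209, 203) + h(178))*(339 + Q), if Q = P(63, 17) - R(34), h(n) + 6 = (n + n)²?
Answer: 39738584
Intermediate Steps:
b(Y, y) = -174 (b(Y, y) = -62 - 112 = -174)
P(f, G) = 26 + G (P(f, G) = G + 26 = 26 + G)
h(n) = -6 + 4*n² (h(n) = -6 + (n + n)² = -6 + (2*n)² = -6 + 4*n²)
R(K) = 2*K
Q = -25 (Q = (26 + 17) - 2*34 = 43 - 1*68 = 43 - 68 = -25)
(b(209, 203) + h(178))*(339 + Q) = (-174 + (-6 + 4*178²))*(339 - 25) = (-174 + (-6 + 4*31684))*314 = (-174 + (-6 + 126736))*314 = (-174 + 126730)*314 = 126556*314 = 39738584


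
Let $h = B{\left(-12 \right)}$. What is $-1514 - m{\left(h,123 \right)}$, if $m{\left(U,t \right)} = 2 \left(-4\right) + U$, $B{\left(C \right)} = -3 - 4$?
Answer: $-1499$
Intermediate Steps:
$B{\left(C \right)} = -7$ ($B{\left(C \right)} = -3 - 4 = -7$)
$h = -7$
$m{\left(U,t \right)} = -8 + U$
$-1514 - m{\left(h,123 \right)} = -1514 - \left(-8 - 7\right) = -1514 - -15 = -1514 + 15 = -1499$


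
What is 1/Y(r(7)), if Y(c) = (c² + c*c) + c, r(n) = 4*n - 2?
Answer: 1/1378 ≈ 0.00072569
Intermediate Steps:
r(n) = -2 + 4*n
Y(c) = c + 2*c² (Y(c) = (c² + c²) + c = 2*c² + c = c + 2*c²)
1/Y(r(7)) = 1/((-2 + 4*7)*(1 + 2*(-2 + 4*7))) = 1/((-2 + 28)*(1 + 2*(-2 + 28))) = 1/(26*(1 + 2*26)) = 1/(26*(1 + 52)) = 1/(26*53) = 1/1378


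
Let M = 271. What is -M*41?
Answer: -11111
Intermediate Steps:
-M*41 = -271*41 = -1*11111 = -11111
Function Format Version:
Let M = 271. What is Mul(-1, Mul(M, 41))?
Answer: -11111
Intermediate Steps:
Mul(-1, Mul(M, 41)) = Mul(-1, Mul(271, 41)) = Mul(-1, 11111) = -11111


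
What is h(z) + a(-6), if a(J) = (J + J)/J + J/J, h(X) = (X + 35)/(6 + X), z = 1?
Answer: 57/7 ≈ 8.1429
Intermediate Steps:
h(X) = (35 + X)/(6 + X)
a(J) = 3 (a(J) = (2*J)/J + 1 = 2 + 1 = 3)
h(z) + a(-6) = (35 + 1)/(6 + 1) + 3 = 36/7 + 3 = 57/7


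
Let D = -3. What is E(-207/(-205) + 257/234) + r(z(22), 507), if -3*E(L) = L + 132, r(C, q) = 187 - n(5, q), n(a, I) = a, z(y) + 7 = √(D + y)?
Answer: 19758457/143910 ≈ 137.30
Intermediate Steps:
z(y) = -7 + √(-3 + y)
r(C, q) = 182 (r(C, q) = 187 - 1*5 = 187 - 5 = 182)
E(L) = -44 - L/3 (E(L) = -(L + 132)/3 = -(132 + L)/3 = -44 - L/3)
E(-207/(-205) + 257/234) + r(z(22), 507) = (-44 - (-207/(-205) + 257/234)/3) + 182 = (-44 - (-207*(-1/205) + 257*(1/234))/3) + 182 = (-44 - (207/205 + 257/234)/3) + 182 = (-44 - ⅓*101123/47970) + 182 = (-44 - 101123/143910) + 182 = -6433163/143910 + 182 = 19758457/143910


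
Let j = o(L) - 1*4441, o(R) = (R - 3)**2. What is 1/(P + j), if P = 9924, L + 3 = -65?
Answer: 1/10524 ≈ 9.5021e-5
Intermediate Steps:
L = -68 (L = -3 - 65 = -68)
o(R) = (-3 + R)**2
j = 600 (j = (-3 - 68)**2 - 1*4441 = (-71)**2 - 4441 = 5041 - 4441 = 600)
1/(P + j) = 1/(9924 + 600) = 1/10524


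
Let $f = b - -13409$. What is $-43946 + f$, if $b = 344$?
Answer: $-30193$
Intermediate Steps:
$f = 13753$ ($f = 344 - -13409 = 344 + 13409 = 13753$)
$-43946 + f = -43946 + 13753 = -30193$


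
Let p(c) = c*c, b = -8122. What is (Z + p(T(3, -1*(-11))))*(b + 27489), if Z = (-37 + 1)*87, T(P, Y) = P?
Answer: -60483141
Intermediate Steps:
p(c) = c²
Z = -3132 (Z = -36*87 = -3132)
(Z + p(T(3, -1*(-11))))*(b + 27489) = (-3132 + 3²)*(-8122 + 27489) = (-3132 + 9)*19367 = -3123*19367 = -60483141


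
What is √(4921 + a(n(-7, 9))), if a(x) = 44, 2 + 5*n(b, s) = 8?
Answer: √4965 ≈ 70.463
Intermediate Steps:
n(b, s) = 6/5 (n(b, s) = -⅖ + (⅕)*8 = -⅖ + 8/5 = 6/5)
√(4921 + a(n(-7, 9))) = √(4921 + 44) = √4965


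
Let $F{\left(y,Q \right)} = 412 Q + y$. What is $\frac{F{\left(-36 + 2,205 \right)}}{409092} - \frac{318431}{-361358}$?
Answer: $\frac{6698982715}{6159527789} \approx 1.0876$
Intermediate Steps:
$F{\left(y,Q \right)} = y + 412 Q$
$\frac{F{\left(-36 + 2,205 \right)}}{409092} - \frac{318431}{-361358} = \frac{\left(-36 + 2\right) + 412 \cdot 205}{409092} - \frac{318431}{-361358} = \left(-34 + 84460\right) \frac{1}{409092} - - \frac{318431}{361358} = 84426 \cdot \frac{1}{409092} + \frac{318431}{361358} = \frac{14071}{68182} + \frac{318431}{361358} = \frac{6698982715}{6159527789}$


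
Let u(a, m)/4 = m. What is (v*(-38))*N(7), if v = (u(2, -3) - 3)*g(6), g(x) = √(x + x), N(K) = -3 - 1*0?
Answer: -3420*√3 ≈ -5923.6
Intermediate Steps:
u(a, m) = 4*m
N(K) = -3 (N(K) = -3 + 0 = -3)
g(x) = √2*√x (g(x) = √(2*x) = √2*√x)
v = -30*√3 (v = (4*(-3) - 3)*(√2*√6) = (-12 - 3)*(2*√3) = -30*√3 ≈ -51.962)
(v*(-38))*N(7) = (-30*√3*(-38))*(-3) = (1140*√3)*(-3) = -3420*√3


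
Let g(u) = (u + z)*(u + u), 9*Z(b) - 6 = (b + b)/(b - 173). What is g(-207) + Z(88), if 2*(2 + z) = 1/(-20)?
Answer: 264802567/3060 ≈ 86537.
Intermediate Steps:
Z(b) = 2/3 + 2*b/(9*(-173 + b)) (Z(b) = 2/3 + ((b + b)/(b - 173))/9 = 2/3 + ((2*b)/(-173 + b))/9 = 2/3 + (2*b/(-173 + b))/9 = 2/3 + 2*b/(9*(-173 + b)))
z = -81/40 (z = -2 + (1/2)/(-20) = -2 + (1/2)*(-1/20) = -2 - 1/40 = -81/40 ≈ -2.0250)
g(u) = 2*u*(-81/40 + u) (g(u) = (u - 81/40)*(u + u) = (-81/40 + u)*(2*u) = 2*u*(-81/40 + u))
g(-207) + Z(88) = (1/20)*(-207)*(-81 + 40*(-207)) + 2*(-519 + 4*88)/(9*(-173 + 88)) = (1/20)*(-207)*(-81 - 8280) + (2/9)*(-519 + 352)/(-85) = (1/20)*(-207)*(-8361) + (2/9)*(-1/85)*(-167) = 1730727/20 + 334/765 = 264802567/3060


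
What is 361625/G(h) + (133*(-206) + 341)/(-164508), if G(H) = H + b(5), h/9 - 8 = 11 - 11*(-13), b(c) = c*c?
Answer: 19843443677/81321788 ≈ 244.01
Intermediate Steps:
b(c) = c**2
h = 1458 (h = 72 + 9*(11 - 11*(-13)) = 72 + 9*(11 + 143) = 72 + 9*154 = 72 + 1386 = 1458)
G(H) = 25 + H (G(H) = H + 5**2 = H + 25 = 25 + H)
361625/G(h) + (133*(-206) + 341)/(-164508) = 361625/(25 + 1458) + (133*(-206) + 341)/(-164508) = 361625/1483 + (-27398 + 341)*(-1/164508) = 361625*(1/1483) - 27057*(-1/164508) = 361625/1483 + 9019/54836 = 19843443677/81321788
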